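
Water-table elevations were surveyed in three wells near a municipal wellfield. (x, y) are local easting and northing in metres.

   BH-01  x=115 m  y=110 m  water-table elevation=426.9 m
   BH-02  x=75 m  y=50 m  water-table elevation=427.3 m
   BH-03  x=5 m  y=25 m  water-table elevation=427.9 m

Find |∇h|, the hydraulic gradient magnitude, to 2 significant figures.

0.0082

Three-point gradient (reference BH-01): Δ to BH-02 = (-40, -60, +0.4), Δ to BH-03 = (-110, -85, +1.0).
∂h/∂x = -0.008125, ∂h/∂y = -0.001250 (det = -3200).
|∇h| = √(-0.008125² + -0.001250²) = 0.008221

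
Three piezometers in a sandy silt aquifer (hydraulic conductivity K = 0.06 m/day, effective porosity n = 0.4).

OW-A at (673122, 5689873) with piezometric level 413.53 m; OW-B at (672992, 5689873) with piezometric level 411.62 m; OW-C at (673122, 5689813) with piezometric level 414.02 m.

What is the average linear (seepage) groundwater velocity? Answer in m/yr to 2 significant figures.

0.92 m/yr

∂h/∂x = (411.62 − 413.53) / (672992 − 673122) = +0.01469
∂h/∂y = (414.02 − 413.53) / (5689813 − 5689873) = -0.008167
|∇h| = √(0.01469² + -0.008167²) = 0.01681
Seepage velocity v = K·i/n = 0.06 × 0.01681 / 0.4 = 0.002521 m/day = 0.9208 m/yr.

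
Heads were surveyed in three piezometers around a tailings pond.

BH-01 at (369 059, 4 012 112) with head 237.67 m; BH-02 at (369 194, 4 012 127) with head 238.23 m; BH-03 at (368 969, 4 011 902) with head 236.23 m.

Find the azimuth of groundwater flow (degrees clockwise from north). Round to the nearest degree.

214°

Differences from BH-01: to BH-02 (Δx, Δy, Δh) = (135, 15, +0.56); to BH-03 = (-90, -210, -1.44).
Determinant of the coordinate differences = 135·(-210) − (-90)·15 = -27000.
∂h/∂x = [(+0.56)·(-210) − (-1.44)·15] / -27000 = +0.003556
∂h/∂y = [135·(-1.44) − (-90)·(+0.56)] / -27000 = +0.005333
Flow direction (−∇h) has components (-0.003556 E, -0.005333 N).
Azimuth = atan2(E, N) = atan2(-0.003556, -0.005333) = 213.7° ≈ 214°.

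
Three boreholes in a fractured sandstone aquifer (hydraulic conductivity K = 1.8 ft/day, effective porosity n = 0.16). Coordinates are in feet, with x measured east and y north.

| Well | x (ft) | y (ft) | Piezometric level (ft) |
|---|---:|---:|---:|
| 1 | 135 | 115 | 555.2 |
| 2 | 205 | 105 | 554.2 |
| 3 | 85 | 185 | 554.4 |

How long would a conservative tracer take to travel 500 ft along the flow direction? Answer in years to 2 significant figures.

Three-point gradient (reference 1): Δ to 2 = (70, -10, -1.0), Δ to 3 = (-50, 70, -0.8).
∂h/∂x = -0.01773, ∂h/∂y = -0.02409 (det = 4400).
|∇h| = √(-0.01773² + -0.02409²) = 0.02991
Seepage velocity v = K·i/n = 1.8 × 0.02991 / 0.16 = 0.3365 ft/day.
t = 500 / 0.3365 = 1486 days = 4.07 years.

4.1 years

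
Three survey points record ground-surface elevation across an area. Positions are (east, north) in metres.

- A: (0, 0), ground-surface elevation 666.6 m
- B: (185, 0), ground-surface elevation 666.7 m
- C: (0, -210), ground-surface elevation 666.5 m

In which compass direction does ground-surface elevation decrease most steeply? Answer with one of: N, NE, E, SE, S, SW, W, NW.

SW

∂z/∂x = (666.7 − 666.6) / (185 − 0) = +0.0005405
∂z/∂y = (666.5 − 666.6) / (-210 − 0) = +0.0004762
Steepest decrease is along −∇f = (-0.0005405 E, -0.0004762 N) → southwest.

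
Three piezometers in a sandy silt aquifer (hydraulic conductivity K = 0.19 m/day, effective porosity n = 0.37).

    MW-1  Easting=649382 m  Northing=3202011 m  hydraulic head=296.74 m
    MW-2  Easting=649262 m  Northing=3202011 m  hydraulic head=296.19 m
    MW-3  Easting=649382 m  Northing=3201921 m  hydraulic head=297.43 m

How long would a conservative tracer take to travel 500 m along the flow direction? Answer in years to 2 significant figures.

300 years

∂h/∂x = (296.19 − 296.74) / (649262 − 649382) = +0.004583
∂h/∂y = (297.43 − 296.74) / (3201921 − 3202011) = -0.007667
|∇h| = √(0.004583² + -0.007667²) = 0.008932
Seepage velocity v = K·i/n = 0.19 × 0.008932 / 0.37 = 0.004587 m/day.
t = 500 / 0.004587 = 1.09e+05 days = 298 years.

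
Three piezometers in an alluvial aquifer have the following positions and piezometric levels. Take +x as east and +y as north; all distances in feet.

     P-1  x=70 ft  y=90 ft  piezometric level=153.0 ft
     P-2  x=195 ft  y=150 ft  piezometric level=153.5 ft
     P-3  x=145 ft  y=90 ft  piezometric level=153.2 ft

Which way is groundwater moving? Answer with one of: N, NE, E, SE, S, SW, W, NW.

SW

Differences from P-1: to P-2 (Δx, Δy, Δh) = (125, 60, +0.5); to P-3 = (75, 0, +0.2).
Determinant of the coordinate differences = 125·0 − 75·60 = -4500.
∂h/∂x = [(+0.5)·0 − (+0.2)·60] / -4500 = +0.002667
∂h/∂y = [125·(+0.2) − 75·(+0.5)] / -4500 = +0.002778
Flow = −∇h = (-0.002667 east, -0.002778 north), which points southwest.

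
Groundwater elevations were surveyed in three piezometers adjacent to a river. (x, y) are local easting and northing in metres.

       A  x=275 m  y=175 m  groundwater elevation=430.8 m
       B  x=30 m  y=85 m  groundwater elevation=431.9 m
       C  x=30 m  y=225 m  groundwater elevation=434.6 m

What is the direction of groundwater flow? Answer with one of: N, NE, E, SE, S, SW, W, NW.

SE

Differences from A: to B (Δx, Δy, Δh) = (-245, -90, +1.1); to C = (-245, 50, +3.8).
Solve a·Δx + b·Δy = Δh: det = (-245)·50 − (-245)·(-90) = -34300.
∂h/∂x = [(+1.1)·50 − (+3.8)·(-90)] / -34300 = -0.01157
∂h/∂y = [(-245)·(+3.8) − (-245)·(+1.1)] / -34300 = +0.01929
Flow = −∇h = (+0.01157 east, -0.01929 north), which points southeast.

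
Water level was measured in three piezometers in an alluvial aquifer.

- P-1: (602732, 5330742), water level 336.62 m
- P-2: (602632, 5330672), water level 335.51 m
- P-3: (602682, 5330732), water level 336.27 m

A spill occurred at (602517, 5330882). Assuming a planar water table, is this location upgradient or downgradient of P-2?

upgradient

With h = a·x + b·y + c and P-1 as origin, the differences give:
  (-100)·a + (-70)·b = -1.11
  (-50)·a + (-10)·b = -0.35
Eliminate b (×(-10) and ×(-70), subtract): -2500·a = -13.400 → a = ∂h/∂x = +0.005360
Back-substitute: b = ∂h/∂y = +0.008200.
Head at (602517, 5330882) = 336.62 + (+0.005360)·(-215) + (+0.008200)·(140) = 336.62 m.
That is higher than the 335.51 m at P-2, so the point is upgradient.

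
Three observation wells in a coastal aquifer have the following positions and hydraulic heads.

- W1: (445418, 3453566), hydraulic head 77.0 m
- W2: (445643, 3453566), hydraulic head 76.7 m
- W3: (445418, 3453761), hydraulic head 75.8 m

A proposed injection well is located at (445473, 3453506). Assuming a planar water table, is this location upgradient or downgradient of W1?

upgradient

∂h/∂x = (76.7 − 77.0) / (445643 − 445418) = -0.001333
∂h/∂y = (75.8 − 77.0) / (3453761 − 3453566) = -0.006154
Head at (445473, 3453506) = 77.0 + (-0.001333)·(55) + (-0.006154)·(-60) = 77.30 m.
That is higher than the 77.0 m at W1, so the point is upgradient.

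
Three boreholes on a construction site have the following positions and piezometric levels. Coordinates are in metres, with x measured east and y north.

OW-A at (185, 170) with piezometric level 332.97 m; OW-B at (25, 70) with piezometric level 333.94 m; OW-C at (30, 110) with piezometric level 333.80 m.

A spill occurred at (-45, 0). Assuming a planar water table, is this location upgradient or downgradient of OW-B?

Differences from OW-A: to OW-B (Δx, Δy, Δh) = (-160, -100, +0.97); to OW-C = (-155, -60, +0.83).
Determinant of the coordinate differences = (-160)·(-60) − (-155)·(-100) = -5900.
∂h/∂x = [(+0.97)·(-60) − (+0.83)·(-100)] / -5900 = -0.004203
∂h/∂y = [(-160)·(+0.83) − (-155)·(+0.97)] / -5900 = -0.002975
Head at (-45, 0) = 332.97 + (-0.004203)·(-230) + (-0.002975)·(-170) = 334.44 m.
That is higher than the 333.94 m at OW-B, so the point is upgradient.

upgradient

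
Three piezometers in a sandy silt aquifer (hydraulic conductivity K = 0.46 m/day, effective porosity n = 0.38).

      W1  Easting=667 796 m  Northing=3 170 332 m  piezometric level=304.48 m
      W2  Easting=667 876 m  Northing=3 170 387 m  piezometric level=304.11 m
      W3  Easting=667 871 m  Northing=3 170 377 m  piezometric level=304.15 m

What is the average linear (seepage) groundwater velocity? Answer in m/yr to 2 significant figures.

1.7 m/yr

Differences from W1: to W2 (Δx, Δy, Δh) = (80, 55, -0.37); to W3 = (75, 45, -0.33).
Solve a·Δx + b·Δy = Δh: det = 80·45 − 75·55 = -525.
∂h/∂x = [(-0.37)·45 − (-0.33)·55] / -525 = -0.002857
∂h/∂y = [80·(-0.33) − 75·(-0.37)] / -525 = -0.002571
|∇h| = √(-0.002857² + -0.002571²) = 0.003843
Seepage velocity v = K·i/n = 0.46 × 0.003843 / 0.38 = 0.004652 m/day = 1.699 m/yr.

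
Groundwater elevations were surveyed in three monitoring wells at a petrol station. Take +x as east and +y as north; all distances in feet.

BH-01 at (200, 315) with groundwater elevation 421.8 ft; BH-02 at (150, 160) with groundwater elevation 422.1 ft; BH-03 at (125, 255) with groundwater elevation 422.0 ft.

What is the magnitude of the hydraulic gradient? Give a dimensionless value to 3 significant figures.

0.00209

With h = a·x + b·y + c and BH-01 as origin, the differences give:
  (-50)·a + (-155)·b = +0.3
  (-75)·a + (-60)·b = +0.2
Eliminate b (×(-60) and ×(-155), subtract): -8625·a = 13.00 → a = ∂h/∂x = -0.001507
Back-substitute: b = ∂h/∂y = -0.001449.
|∇h| = √(-0.001507² + -0.001449²) = 0.002091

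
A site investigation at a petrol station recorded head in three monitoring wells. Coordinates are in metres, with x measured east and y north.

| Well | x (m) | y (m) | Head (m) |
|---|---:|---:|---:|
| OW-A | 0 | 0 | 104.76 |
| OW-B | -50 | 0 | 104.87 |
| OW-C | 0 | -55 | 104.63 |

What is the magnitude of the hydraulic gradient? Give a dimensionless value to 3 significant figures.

0.00323

∂h/∂x = (104.87 − 104.76) / (-50 − 0) = -0.002200
∂h/∂y = (104.63 − 104.76) / (-55 − 0) = +0.002364
|∇h| = √(-0.002200² + 0.002364²) = 0.003229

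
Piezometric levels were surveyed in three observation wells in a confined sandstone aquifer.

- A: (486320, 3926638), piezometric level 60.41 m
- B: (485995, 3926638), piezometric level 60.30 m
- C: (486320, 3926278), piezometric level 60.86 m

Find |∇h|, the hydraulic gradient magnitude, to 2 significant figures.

0.0013

∂h/∂x = (60.30 − 60.41) / (485995 − 486320) = +0.0003385
∂h/∂y = (60.86 − 60.41) / (3926278 − 3926638) = -0.001250
|∇h| = √(0.0003385² + -0.001250²) = 0.001295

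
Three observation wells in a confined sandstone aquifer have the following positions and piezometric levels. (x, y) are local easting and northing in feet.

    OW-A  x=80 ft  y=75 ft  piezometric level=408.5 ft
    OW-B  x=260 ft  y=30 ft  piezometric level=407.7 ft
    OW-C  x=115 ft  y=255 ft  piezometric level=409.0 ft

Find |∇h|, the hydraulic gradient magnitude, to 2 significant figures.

Differences from OW-A: to OW-B (Δx, Δy, Δh) = (180, -45, -0.8); to OW-C = (35, 180, +0.5).
Solve a·Δx + b·Δy = Δh: det = 180·180 − 35·(-45) = 33975.
∂h/∂x = [(-0.8)·180 − (+0.5)·(-45)] / 33975 = -0.003576
∂h/∂y = [180·(+0.5) − 35·(-0.8)] / 33975 = +0.003473
|∇h| = √(-0.003576² + 0.003473²) = 0.004985

0.0050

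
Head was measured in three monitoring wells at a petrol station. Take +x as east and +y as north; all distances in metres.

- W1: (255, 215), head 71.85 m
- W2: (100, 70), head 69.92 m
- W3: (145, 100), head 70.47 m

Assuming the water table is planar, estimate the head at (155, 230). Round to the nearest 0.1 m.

70.7 m

Differences from W1: to W2 (Δx, Δy, Δh) = (-155, -145, -1.93); to W3 = (-110, -115, -1.38).
Solve a·Δx + b·Δy = Δh: det = (-155)·(-115) − (-110)·(-145) = 1875.
∂h/∂x = [(-1.93)·(-115) − (-1.38)·(-145)] / 1875 = +0.01165
∂h/∂y = [(-155)·(-1.38) − (-110)·(-1.93)] / 1875 = +0.0008533
h(155, 230) = 71.85 + (+0.01165)·(-100) + (+0.0008533)·(15) = 71.85 -1.165 +0.013 = 70.697 m.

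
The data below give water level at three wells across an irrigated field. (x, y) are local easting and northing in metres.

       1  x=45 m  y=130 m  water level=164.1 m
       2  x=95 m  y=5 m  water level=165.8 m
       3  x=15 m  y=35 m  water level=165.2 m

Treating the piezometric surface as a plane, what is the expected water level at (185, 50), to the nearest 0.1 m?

165.5 m

Three-point gradient (reference 1): Δ to 2 = (50, -125, +1.7), Δ to 3 = (-30, -95, +1.1).
∂h/∂x = +0.002824, ∂h/∂y = -0.01247 (det = -8500).
h(185, 50) = 164.1 + (+0.002824)·(140) + (-0.01247)·(-80) = 164.1 +0.395 +0.998 = 165.493 m.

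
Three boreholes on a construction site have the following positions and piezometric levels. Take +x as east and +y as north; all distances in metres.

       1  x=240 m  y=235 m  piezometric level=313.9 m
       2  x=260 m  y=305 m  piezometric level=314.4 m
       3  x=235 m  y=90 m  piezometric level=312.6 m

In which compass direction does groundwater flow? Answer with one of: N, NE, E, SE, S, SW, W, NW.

With h = a·x + b·y + c and 1 as origin, the differences give:
  20·a + 70·b = +0.5
  (-5)·a + (-145)·b = -1.3
Eliminate b (×(-145) and ×70, subtract): -2550·a = 18.50 → a = ∂h/∂x = -0.007255
Back-substitute: b = ∂h/∂y = +0.009216.
Flow = −∇h = (+0.007255 east, -0.009216 north), which points southeast.

SE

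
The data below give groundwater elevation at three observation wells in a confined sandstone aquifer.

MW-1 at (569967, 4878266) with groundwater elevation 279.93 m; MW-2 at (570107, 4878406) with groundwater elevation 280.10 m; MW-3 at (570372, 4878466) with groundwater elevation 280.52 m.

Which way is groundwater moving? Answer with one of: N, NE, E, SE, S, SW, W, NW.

Differences from MW-1: to MW-2 (Δx, Δy, Δh) = (140, 140, +0.17); to MW-3 = (405, 200, +0.59).
Determinant of the coordinate differences = 140·200 − 405·140 = -28700.
∂h/∂x = [(+0.17)·200 − (+0.59)·140] / -28700 = +0.001693
∂h/∂y = [140·(+0.59) − 405·(+0.17)] / -28700 = -0.0004791
Flow = −∇h = (-0.001693 east, +0.0004791 north), which points west.

W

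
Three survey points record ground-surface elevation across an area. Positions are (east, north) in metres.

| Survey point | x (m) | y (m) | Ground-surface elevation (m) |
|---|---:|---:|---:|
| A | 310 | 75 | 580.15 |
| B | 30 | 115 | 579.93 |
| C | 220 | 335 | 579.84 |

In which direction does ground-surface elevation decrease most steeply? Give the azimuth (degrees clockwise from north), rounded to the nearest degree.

326°

Differences from A: to B (Δx, Δy, Δh) = (-280, 40, -0.22); to C = (-90, 260, -0.31).
Solve a·Δx + b·Δy = Δz: det = (-280)·260 − (-90)·40 = -69200.
∂z/∂x = [(-0.22)·260 − (-0.31)·40] / -69200 = +0.0006474
∂z/∂y = [(-280)·(-0.31) − (-90)·(-0.22)] / -69200 = -0.0009682
Steepest decrease is along −∇f: components (-0.0006474 E, +0.0009682 N).
Azimuth = atan2(-0.0006474, +0.0009682) = 326.2° ≈ 326°.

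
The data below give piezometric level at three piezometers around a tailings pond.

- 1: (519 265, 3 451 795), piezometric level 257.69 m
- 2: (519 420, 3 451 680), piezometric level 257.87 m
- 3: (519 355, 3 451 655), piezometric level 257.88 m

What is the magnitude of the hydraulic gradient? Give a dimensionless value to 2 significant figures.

Taking 1 as reference: 2−1 = (155, -115, +0.18); 3−1 = (90, -140, +0.19).
Solve a·Δx + b·Δy = Δh: det = 155·(-140) − 90·(-115) = -11350.
∂h/∂x = [(+0.18)·(-140) − (+0.19)·(-115)] / -11350 = +0.0002952
∂h/∂y = [155·(+0.19) − 90·(+0.18)] / -11350 = -0.001167
|∇h| = √(0.0002952² + -0.001167²) = 0.001204

0.0012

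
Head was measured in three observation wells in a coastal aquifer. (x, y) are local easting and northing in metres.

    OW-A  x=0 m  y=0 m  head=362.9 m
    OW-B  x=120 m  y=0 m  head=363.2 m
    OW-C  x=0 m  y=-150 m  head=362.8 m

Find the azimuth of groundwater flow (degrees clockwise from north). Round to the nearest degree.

∂h/∂x = (363.2 − 362.9) / (120 − 0) = +0.002500
∂h/∂y = (362.8 − 362.9) / (-150 − 0) = +0.0006667
Flow direction (−∇h) has components (-0.002500 E, -0.0006667 N).
Azimuth = atan2(E, N) = atan2(-0.002500, -0.0006667) = 255.1° ≈ 255°.

255°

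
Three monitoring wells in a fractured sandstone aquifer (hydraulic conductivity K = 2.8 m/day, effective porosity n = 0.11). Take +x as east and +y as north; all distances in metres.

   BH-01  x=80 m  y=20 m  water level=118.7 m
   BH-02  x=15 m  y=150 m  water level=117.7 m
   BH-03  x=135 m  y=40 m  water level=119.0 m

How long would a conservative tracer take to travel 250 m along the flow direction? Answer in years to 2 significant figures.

Taking BH-01 as reference: BH-02−BH-01 = (-65, 130, -1.0); BH-03−BH-01 = (55, 20, +0.3).
Determinant of the coordinate differences = (-65)·20 − 55·130 = -8450.
∂h/∂x = [(-1.0)·20 − (+0.3)·130] / -8450 = +0.006982
∂h/∂y = [(-65)·(+0.3) − 55·(-1.0)] / -8450 = -0.004201
|∇h| = √(0.006982² + -0.004201²) = 0.008148
Seepage velocity v = K·i/n = 2.8 × 0.008148 / 0.11 = 0.2074 m/day.
t = 250 / 0.2074 = 1205 days = 3.3 years.

3.3 years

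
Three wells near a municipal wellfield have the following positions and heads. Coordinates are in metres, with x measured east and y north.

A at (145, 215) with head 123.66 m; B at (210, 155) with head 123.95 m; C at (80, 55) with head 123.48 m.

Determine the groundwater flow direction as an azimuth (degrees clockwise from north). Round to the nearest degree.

277°

With h = a·x + b·y + c and A as origin, the differences give:
  65·a + (-60)·b = +0.29
  (-65)·a + (-160)·b = -0.18
Eliminate b (×(-160) and ×(-60), subtract): -14300·a = -57.200 → a = ∂h/∂x = +0.004000
Back-substitute: b = ∂h/∂y = -0.0005000.
Flow direction (−∇h) has components (-0.004000 E, +0.0005000 N).
Azimuth = atan2(E, N) = atan2(-0.004000, +0.0005000) = 277.1° ≈ 277°.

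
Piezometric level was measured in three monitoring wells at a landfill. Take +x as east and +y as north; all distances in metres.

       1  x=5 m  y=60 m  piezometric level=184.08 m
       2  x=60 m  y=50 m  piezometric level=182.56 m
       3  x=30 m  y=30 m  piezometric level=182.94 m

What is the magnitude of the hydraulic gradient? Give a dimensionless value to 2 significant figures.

0.030

Taking 1 as reference: 2−1 = (55, -10, -1.52); 3−1 = (25, -30, -1.14).
Solve a·Δx + b·Δy = Δh: det = 55·(-30) − 25·(-10) = -1400.
∂h/∂x = [(-1.52)·(-30) − (-1.14)·(-10)] / -1400 = -0.02443
∂h/∂y = [55·(-1.14) − 25·(-1.52)] / -1400 = +0.01764
|∇h| = √(-0.02443² + 0.01764²) = 0.03013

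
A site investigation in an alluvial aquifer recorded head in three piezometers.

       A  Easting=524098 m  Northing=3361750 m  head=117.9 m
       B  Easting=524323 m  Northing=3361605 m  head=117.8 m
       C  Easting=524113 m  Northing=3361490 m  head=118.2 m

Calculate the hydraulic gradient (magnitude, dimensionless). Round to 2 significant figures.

0.0017

With h = a·x + b·y + c and A as origin, the differences give:
  225·a + (-145)·b = -0.1
  15·a + (-260)·b = +0.3
Eliminate b (×(-260) and ×(-145), subtract): -56325·a = 69.50 → a = ∂h/∂x = -0.001234
Back-substitute: b = ∂h/∂y = -0.001225.
|∇h| = √(-0.001234² + -0.001225²) = 0.001739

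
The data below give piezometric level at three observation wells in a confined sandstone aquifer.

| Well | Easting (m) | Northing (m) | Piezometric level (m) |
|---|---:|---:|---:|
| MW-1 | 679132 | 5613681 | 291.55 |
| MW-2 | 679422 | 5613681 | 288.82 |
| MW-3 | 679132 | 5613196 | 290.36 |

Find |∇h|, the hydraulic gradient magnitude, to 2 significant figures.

∂h/∂x = (288.82 − 291.55) / (679422 − 679132) = -0.009414
∂h/∂y = (290.36 − 291.55) / (5613196 − 5613681) = +0.002454
|∇h| = √(-0.009414² + 0.002454²) = 0.009729

0.0097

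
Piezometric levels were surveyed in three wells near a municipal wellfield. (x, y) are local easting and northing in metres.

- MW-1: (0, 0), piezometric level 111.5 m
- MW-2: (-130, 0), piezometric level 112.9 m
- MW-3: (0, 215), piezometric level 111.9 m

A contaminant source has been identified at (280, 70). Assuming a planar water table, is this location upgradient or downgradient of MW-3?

∂h/∂x = (112.9 − 111.5) / (-130 − 0) = -0.01077
∂h/∂y = (111.9 − 111.5) / (215 − 0) = +0.001860
Head at (280, 70) = 111.5 + (-0.01077)·(280) + (+0.001860)·(70) = 108.61 m.
That is lower than the 111.9 m at MW-3, so the point is downgradient.

downgradient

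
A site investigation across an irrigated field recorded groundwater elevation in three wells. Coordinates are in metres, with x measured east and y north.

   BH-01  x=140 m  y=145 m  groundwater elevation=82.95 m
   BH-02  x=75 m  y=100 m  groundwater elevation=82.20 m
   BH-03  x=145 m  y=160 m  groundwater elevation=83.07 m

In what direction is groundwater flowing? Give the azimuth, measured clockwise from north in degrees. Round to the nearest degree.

With h = a·x + b·y + c and BH-01 as origin, the differences give:
  (-65)·a + (-45)·b = -0.75
  5·a + 15·b = +0.12
Eliminate b (×15 and ×(-45), subtract): -750·a = -5.850 → a = ∂h/∂x = +0.007800
Back-substitute: b = ∂h/∂y = +0.005400.
Flow direction (−∇h) has components (-0.007800 E, -0.005400 N).
Azimuth = atan2(E, N) = atan2(-0.007800, -0.005400) = 235.3° ≈ 235°.

235°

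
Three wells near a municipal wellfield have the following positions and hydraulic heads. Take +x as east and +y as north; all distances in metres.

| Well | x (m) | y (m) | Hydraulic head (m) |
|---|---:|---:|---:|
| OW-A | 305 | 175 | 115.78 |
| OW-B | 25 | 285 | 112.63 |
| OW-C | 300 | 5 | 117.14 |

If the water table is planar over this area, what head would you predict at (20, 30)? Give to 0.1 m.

Taking OW-A as reference: OW-B−OW-A = (-280, 110, -3.15); OW-C−OW-A = (-5, -170, +1.36).
Solve a·Δx + b·Δy = Δh: det = (-280)·(-170) − (-5)·110 = 48150.
∂h/∂x = [(-3.15)·(-170) − (+1.36)·110] / 48150 = +0.008015
∂h/∂y = [(-280)·(+1.36) − (-5)·(-3.15)] / 48150 = -0.008236
h(20, 30) = 115.78 + (+0.008015)·(-285) + (-0.008236)·(-145) = 115.78 -2.284 +1.194 = 114.690 m.

114.7 m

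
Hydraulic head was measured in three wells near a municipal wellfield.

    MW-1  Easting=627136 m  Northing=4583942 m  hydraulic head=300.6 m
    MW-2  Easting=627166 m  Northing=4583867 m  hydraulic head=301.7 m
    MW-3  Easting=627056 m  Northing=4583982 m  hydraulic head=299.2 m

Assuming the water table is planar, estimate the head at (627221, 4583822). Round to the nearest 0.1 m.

With h = a·x + b·y + c and MW-1 as origin, the differences give:
  30·a + (-75)·b = +1.1
  (-80)·a + 40·b = -1.4
Eliminate b (×40 and ×(-75), subtract): -4800·a = -61.00 → a = ∂h/∂x = +0.01271
Back-substitute: b = ∂h/∂y = -0.009583.
h(627221, 4583822) = 300.6 + (+0.01271)·(85) + (-0.009583)·(-120) = 300.6 +1.080 +1.150 = 302.830 m.

302.8 m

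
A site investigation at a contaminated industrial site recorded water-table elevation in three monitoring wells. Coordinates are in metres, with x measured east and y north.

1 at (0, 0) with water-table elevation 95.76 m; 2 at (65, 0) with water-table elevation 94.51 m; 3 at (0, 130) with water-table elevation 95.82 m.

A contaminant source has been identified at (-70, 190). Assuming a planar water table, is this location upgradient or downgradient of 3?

∂h/∂x = (94.51 − 95.76) / (65 − 0) = -0.01923
∂h/∂y = (95.82 − 95.76) / (130 − 0) = +0.0004615
Head at (-70, 190) = 95.76 + (-0.01923)·(-70) + (+0.0004615)·(190) = 97.19 m.
That is higher than the 95.82 m at 3, so the point is upgradient.

upgradient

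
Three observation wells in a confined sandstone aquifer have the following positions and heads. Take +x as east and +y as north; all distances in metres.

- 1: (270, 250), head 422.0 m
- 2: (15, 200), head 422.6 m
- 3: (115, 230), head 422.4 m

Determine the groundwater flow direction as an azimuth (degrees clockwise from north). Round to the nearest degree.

Taking 1 as reference: 2−1 = (-255, -50, +0.6); 3−1 = (-155, -20, +0.4).
Solve a·Δx + b·Δy = Δh: det = (-255)·(-20) − (-155)·(-50) = -2650.
∂h/∂x = [(+0.6)·(-20) − (+0.4)·(-50)] / -2650 = -0.003019
∂h/∂y = [(-255)·(+0.4) − (-155)·(+0.6)] / -2650 = +0.003396
Flow direction (−∇h) has components (+0.003019 E, -0.003396 N).
Azimuth = atan2(E, N) = atan2(+0.003019, -0.003396) = 138.4° ≈ 138°.

138°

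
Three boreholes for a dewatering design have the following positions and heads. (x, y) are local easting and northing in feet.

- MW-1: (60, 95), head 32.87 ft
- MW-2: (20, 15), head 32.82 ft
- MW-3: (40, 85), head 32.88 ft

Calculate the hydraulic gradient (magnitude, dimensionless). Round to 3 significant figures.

0.00159

Taking MW-1 as reference: MW-2−MW-1 = (-40, -80, -0.05); MW-3−MW-1 = (-20, -10, +0.01).
Determinant of the coordinate differences = (-40)·(-10) − (-20)·(-80) = -1200.
∂h/∂x = [(-0.05)·(-10) − (+0.01)·(-80)] / -1200 = -0.001083
∂h/∂y = [(-40)·(+0.01) − (-20)·(-0.05)] / -1200 = +0.001167
|∇h| = √(-0.001083² + 0.001167²) = 0.001592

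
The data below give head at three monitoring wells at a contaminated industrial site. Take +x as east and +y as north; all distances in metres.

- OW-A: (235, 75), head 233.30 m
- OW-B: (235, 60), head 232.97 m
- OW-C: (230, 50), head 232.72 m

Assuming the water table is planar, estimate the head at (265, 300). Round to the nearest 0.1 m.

238.4 m

Differences from OW-A: to OW-B (Δx, Δy, Δh) = (0, -15, -0.33); to OW-C = (-5, -25, -0.58).
Determinant of the coordinate differences = 0·(-25) − (-5)·(-15) = -75.
∂h/∂x = [(-0.33)·(-25) − (-0.58)·(-15)] / -75 = +0.006000
∂h/∂y = [0·(-0.58) − (-5)·(-0.33)] / -75 = +0.02200
h(265, 300) = 233.30 + (+0.006000)·(30) + (+0.02200)·(225) = 233.30 +0.180 +4.950 = 238.430 m.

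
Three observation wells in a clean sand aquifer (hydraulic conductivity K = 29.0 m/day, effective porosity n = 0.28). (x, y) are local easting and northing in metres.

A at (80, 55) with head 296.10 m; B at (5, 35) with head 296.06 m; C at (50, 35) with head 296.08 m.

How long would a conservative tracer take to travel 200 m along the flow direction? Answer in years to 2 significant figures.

Taking A as reference: B−A = (-75, -20, -0.04); C−A = (-30, -20, -0.02).
Determinant of the coordinate differences = (-75)·(-20) − (-30)·(-20) = 900.
∂h/∂x = [(-0.04)·(-20) − (-0.02)·(-20)] / 900 = +0.0004444
∂h/∂y = [(-75)·(-0.02) − (-30)·(-0.04)] / 900 = +0.0003333
|∇h| = √(0.0004444² + 0.0003333²) = 0.0005555
Seepage velocity v = K·i/n = 29.0 × 0.0005555 / 0.28 = 0.05753 m/day.
t = 200 / 0.05753 = 3476 days = 9.52 years.

9.5 years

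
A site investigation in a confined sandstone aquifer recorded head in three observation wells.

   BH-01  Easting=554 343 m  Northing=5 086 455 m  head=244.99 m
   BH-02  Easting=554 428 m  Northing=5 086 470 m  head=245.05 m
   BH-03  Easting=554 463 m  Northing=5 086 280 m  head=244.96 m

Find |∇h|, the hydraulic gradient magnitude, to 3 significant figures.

Differences from BH-01: to BH-02 (Δx, Δy, Δh) = (85, 15, +0.06); to BH-03 = (120, -175, -0.03).
Determinant of the coordinate differences = 85·(-175) − 120·15 = -16675.
∂h/∂x = [(+0.06)·(-175) − (-0.03)·15] / -16675 = +0.0006027
∂h/∂y = [85·(-0.03) − 120·(+0.06)] / -16675 = +0.0005847
|∇h| = √(0.0006027² + 0.0005847²) = 0.0008397

0.000840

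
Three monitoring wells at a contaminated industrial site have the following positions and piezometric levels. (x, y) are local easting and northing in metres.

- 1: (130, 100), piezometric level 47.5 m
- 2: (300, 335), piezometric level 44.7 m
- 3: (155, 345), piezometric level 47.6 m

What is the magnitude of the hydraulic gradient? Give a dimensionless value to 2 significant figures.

Differences from 1: to 2 (Δx, Δy, Δh) = (170, 235, -2.8); to 3 = (25, 245, +0.1).
Solve a·Δx + b·Δy = Δh: det = 170·245 − 25·235 = 35775.
∂h/∂x = [(-2.8)·245 − (+0.1)·235] / 35775 = -0.01983
∂h/∂y = [170·(+0.1) − 25·(-2.8)] / 35775 = +0.002432
|∇h| = √(-0.01983² + 0.002432²) = 0.01998

0.020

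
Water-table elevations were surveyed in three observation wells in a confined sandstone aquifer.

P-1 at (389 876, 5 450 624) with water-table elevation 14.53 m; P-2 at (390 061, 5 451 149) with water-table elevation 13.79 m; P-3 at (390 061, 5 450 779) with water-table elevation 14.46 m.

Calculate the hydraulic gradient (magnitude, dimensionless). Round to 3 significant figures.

Differences from P-1: to P-2 (Δx, Δy, Δh) = (185, 525, -0.74); to P-3 = (185, 155, -0.07).
Solve a·Δx + b·Δy = Δh: det = 185·155 − 185·525 = -68450.
∂h/∂x = [(-0.74)·155 − (-0.07)·525] / -68450 = +0.001139
∂h/∂y = [185·(-0.07) − 185·(-0.74)] / -68450 = -0.001811
|∇h| = √(0.001139² + -0.001811²) = 0.002139

0.00214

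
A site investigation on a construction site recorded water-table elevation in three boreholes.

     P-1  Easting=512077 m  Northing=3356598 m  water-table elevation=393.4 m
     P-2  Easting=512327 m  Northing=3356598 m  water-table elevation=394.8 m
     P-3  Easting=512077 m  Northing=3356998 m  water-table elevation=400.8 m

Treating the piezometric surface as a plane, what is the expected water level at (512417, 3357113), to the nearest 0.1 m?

∂h/∂x = (394.8 − 393.4) / (512327 − 512077) = +0.005600
∂h/∂y = (400.8 − 393.4) / (3356998 − 3356598) = +0.01850
h(512417, 3357113) = 393.4 + (+0.005600)·(340) + (+0.01850)·(515) = 393.4 +1.904 +9.528 = 404.832 m.

404.8 m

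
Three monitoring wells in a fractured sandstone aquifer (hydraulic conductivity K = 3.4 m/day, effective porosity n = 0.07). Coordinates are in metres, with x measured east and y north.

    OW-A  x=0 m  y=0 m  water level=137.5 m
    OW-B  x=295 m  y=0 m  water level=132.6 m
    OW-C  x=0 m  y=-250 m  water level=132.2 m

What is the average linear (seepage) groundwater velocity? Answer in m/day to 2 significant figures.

∂h/∂x = (132.6 − 137.5) / (295 − 0) = -0.01661
∂h/∂y = (132.2 − 137.5) / (-250 − 0) = +0.02120
|∇h| = √(-0.01661² + 0.02120²) = 0.02693
Seepage velocity v = K·i/n = 3.4 × 0.02693 / 0.07 = 1.308 m/day.

1.3 m/day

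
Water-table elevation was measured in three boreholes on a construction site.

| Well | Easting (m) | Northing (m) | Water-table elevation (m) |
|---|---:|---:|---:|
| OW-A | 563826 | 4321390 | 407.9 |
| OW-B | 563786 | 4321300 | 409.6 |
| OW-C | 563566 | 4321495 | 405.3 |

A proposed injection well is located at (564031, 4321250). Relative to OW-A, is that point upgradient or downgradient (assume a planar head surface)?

upgradient

With h = a·x + b·y + c and OW-A as origin, the differences give:
  (-40)·a + (-90)·b = +1.7
  (-260)·a + 105·b = -2.6
Eliminate b (×105 and ×(-90), subtract): -27600·a = -55.50 → a = ∂h/∂x = +0.002011
Back-substitute: b = ∂h/∂y = -0.01978.
Head at (564031, 4321250) = 407.9 + (+0.002011)·(205) + (-0.01978)·(-140) = 411.08 m.
That is higher than the 407.9 m at OW-A, so the point is upgradient.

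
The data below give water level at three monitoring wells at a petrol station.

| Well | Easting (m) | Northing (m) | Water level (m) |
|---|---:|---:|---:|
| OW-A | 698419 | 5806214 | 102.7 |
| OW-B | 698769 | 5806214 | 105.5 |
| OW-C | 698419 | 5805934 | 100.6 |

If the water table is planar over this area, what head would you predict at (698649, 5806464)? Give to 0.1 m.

106.4 m

∂h/∂x = (105.5 − 102.7) / (698769 − 698419) = +0.008000
∂h/∂y = (100.6 − 102.7) / (5805934 − 5806214) = +0.007500
h(698649, 5806464) = 102.7 + (+0.008000)·(230) + (+0.007500)·(250) = 102.7 +1.840 +1.875 = 106.415 m.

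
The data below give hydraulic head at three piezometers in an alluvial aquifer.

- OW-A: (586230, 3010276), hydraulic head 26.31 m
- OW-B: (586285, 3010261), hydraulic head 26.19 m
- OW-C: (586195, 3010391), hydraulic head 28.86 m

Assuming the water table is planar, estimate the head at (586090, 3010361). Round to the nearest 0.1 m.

Three-point gradient (reference OW-A): Δ to OW-B = (55, -15, -0.12), Δ to OW-C = (-35, 115, +2.55).
∂h/∂x = +0.004216, ∂h/∂y = +0.02346 (det = 5800).
h(586090, 3010361) = 26.31 + (+0.004216)·(-140) + (+0.02346)·(85) = 26.31 -0.590 +1.994 = 27.714 m.

27.7 m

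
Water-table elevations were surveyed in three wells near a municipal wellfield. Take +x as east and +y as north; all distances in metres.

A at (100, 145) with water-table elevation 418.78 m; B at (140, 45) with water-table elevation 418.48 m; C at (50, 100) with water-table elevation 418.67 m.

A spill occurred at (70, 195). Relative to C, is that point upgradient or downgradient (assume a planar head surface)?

upgradient

With h = a·x + b·y + c and A as origin, the differences give:
  40·a + (-100)·b = -0.30
  (-50)·a + (-45)·b = -0.11
Eliminate b (×(-45) and ×(-100), subtract): -6800·a = 2.500 → a = ∂h/∂x = -0.0003676
Back-substitute: b = ∂h/∂y = +0.002853.
Head at (70, 195) = 418.78 + (-0.0003676)·(-30) + (+0.002853)·(50) = 418.93 m.
That is higher than the 418.67 m at C, so the point is upgradient.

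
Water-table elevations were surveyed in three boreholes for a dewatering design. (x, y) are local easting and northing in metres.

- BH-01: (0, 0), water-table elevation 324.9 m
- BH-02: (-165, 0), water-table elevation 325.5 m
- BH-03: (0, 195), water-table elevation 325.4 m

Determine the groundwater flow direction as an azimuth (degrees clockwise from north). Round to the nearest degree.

125°

∂h/∂x = (325.5 − 324.9) / (-165 − 0) = -0.003636
∂h/∂y = (325.4 − 324.9) / (195 − 0) = +0.002564
Flow direction (−∇h) has components (+0.003636 E, -0.002564 N).
Azimuth = atan2(E, N) = atan2(+0.003636, -0.002564) = 125.2° ≈ 125°.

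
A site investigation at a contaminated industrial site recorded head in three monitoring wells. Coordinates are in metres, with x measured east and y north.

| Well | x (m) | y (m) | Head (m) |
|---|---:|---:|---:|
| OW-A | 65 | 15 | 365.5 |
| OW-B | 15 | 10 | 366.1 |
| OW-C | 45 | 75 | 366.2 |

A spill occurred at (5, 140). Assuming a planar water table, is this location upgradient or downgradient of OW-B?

upgradient

Taking OW-A as reference: OW-B−OW-A = (-50, -5, +0.6); OW-C−OW-A = (-20, 60, +0.7).
Determinant of the coordinate differences = (-50)·60 − (-20)·(-5) = -3100.
∂h/∂x = [(+0.6)·60 − (+0.7)·(-5)] / -3100 = -0.01274
∂h/∂y = [(-50)·(+0.7) − (-20)·(+0.6)] / -3100 = +0.007419
Head at (5, 140) = 365.5 + (-0.01274)·(-60) + (+0.007419)·(125) = 367.19 m.
That is higher than the 366.1 m at OW-B, so the point is upgradient.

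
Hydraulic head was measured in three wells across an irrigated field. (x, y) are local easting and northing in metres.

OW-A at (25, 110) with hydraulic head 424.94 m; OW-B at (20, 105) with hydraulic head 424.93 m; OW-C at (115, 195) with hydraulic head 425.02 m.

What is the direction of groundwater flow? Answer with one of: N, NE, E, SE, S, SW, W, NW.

With h = a·x + b·y + c and OW-A as origin, the differences give:
  (-5)·a + (-5)·b = -0.01
  90·a + 85·b = +0.08
Eliminate b (×85 and ×(-5), subtract): 25·a = -0.450 → a = ∂h/∂x = -0.01800
Back-substitute: b = ∂h/∂y = +0.02000.
Flow = −∇h = (+0.01800 east, -0.02000 north), which points southeast.

SE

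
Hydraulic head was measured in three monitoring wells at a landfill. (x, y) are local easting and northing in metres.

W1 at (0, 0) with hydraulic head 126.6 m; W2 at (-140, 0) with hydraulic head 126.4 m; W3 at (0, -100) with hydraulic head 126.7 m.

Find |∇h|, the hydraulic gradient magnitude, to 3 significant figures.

∂h/∂x = (126.4 − 126.6) / (-140 − 0) = +0.001429
∂h/∂y = (126.7 − 126.6) / (-100 − 0) = -0.001000
|∇h| = √(0.001429² + -0.001000²) = 0.001744

0.00174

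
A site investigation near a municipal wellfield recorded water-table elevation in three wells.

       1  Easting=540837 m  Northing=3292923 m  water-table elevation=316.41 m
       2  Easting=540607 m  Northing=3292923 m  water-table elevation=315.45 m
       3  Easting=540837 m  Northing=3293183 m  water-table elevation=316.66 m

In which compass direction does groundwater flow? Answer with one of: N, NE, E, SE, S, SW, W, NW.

∂h/∂x = (315.45 − 316.41) / (540607 − 540837) = +0.004174
∂h/∂y = (316.66 − 316.41) / (3293183 − 3292923) = +0.0009615
Flow = −∇h = (-0.004174 east, -0.0009615 north), which points west.

W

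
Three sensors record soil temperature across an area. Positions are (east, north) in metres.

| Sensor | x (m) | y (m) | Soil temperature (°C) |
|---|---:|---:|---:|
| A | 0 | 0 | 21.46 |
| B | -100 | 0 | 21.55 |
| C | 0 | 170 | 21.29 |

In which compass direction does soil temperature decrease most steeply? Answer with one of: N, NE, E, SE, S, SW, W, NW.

∂T/∂x = (21.55 − 21.46) / (-100 − 0) = -0.0009000
∂T/∂y = (21.29 − 21.46) / (170 − 0) = -0.001000
Steepest decrease is along −∇f = (+0.0009000 E, +0.001000 N) → northeast.

NE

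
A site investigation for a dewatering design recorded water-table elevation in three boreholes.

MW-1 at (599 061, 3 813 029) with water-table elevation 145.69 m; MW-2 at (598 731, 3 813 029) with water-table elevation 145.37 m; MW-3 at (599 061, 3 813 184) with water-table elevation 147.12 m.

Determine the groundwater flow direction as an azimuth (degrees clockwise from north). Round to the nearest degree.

186°

∂h/∂x = (145.37 − 145.69) / (598731 − 599061) = +0.0009697
∂h/∂y = (147.12 − 145.69) / (3813184 − 3813029) = +0.009226
Flow direction (−∇h) has components (-0.0009697 E, -0.009226 N).
Azimuth = atan2(E, N) = atan2(-0.0009697, -0.009226) = 186.0° ≈ 186°.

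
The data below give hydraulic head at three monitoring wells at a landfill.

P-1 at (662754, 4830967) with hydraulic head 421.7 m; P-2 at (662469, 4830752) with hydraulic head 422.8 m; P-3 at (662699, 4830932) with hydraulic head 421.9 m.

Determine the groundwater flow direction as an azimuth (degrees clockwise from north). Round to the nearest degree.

With h = a·x + b·y + c and P-1 as origin, the differences give:
  (-285)·a + (-215)·b = +1.1
  (-55)·a + (-35)·b = +0.2
Eliminate b (×(-35) and ×(-215), subtract): -1850·a = 4.50 → a = ∂h/∂x = -0.002432
Back-substitute: b = ∂h/∂y = -0.001892.
Flow direction (−∇h) has components (+0.002432 E, +0.001892 N).
Azimuth = atan2(E, N) = atan2(+0.002432, +0.001892) = 52.1° ≈ 052°.

052°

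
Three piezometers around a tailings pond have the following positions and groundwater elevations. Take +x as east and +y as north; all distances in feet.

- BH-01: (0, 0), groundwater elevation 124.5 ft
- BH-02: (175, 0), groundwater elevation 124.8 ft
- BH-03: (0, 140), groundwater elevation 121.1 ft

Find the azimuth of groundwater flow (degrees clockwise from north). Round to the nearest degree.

356°

∂h/∂x = (124.8 − 124.5) / (175 − 0) = +0.001714
∂h/∂y = (121.1 − 124.5) / (140 − 0) = -0.02429
Flow direction (−∇h) has components (-0.001714 E, +0.02429 N).
Azimuth = atan2(E, N) = atan2(-0.001714, +0.02429) = 356.0° ≈ 356°.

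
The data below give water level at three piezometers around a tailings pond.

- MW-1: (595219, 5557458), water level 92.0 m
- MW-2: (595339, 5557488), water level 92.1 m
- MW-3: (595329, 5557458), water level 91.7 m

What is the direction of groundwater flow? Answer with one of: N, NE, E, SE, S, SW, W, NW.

With h = a·x + b·y + c and MW-1 as origin, the differences give:
  120·a + 30·b = +0.1
  110·a + 0·b = -0.3
Eliminate b (×0 and ×30, subtract): -3300·a = 9.00 → a = ∂h/∂x = -0.002727
Back-substitute: b = ∂h/∂y = +0.01424.
Flow = −∇h = (+0.002727 east, -0.01424 north), which points south.

S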